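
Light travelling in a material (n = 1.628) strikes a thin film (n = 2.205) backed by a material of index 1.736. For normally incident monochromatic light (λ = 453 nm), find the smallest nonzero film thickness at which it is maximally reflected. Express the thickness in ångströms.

514 Å

Top surface (1.628 → 2.205): reflection off a higher-index medium gives a half-wave phase shift.
Bottom surface (2.205 → 1.736): reflection off a lower-index medium gives no phase shift.
Net: one phase inversion between the two reflected rays.
With one net inversion, constructive interference in reflection requires 2 n t = (m + ½) λ.
Minimum at m = 0: t = λ / (4 n) = 453 / (4 × 2.205) = 51.4 nm.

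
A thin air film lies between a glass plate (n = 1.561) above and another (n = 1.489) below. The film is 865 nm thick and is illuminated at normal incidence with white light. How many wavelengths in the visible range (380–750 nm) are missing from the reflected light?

Ray reflecting at the top interface goes from n = 1.561 toward n = 1.0: no phase shift.
Bottom surface (1.0 → 1.489): reflection off a higher-index medium gives a half-wave phase shift.
The two reflections differ by half a wavelength.
So the condition for destructive reflection is 2 n t = m λ.
λ = 2 n t / m = 1730 / m nm.
m=2: 865 nm (IR); m=3: 577 nm (visible); m=4: 433 nm (visible); m=5: 346 nm (UV).

2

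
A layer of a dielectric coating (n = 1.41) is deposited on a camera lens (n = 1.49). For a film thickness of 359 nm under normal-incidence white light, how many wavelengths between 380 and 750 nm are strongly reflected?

1

Top surface (1.0 → 1.41): reflection off a higher-index medium gives a half-wave phase shift.
Bottom surface (1.41 → 1.49): reflection off a higher-index medium gives a half-wave phase shift.
Net: no relative phase inversion (both shifts match).
For strong reflection here: 2 n t = m λ.
λ = 2 n t / m = 1012 / m nm.
m=1: 1012 nm (IR); m=2: 506 nm (visible); m=3: 337 nm (UV).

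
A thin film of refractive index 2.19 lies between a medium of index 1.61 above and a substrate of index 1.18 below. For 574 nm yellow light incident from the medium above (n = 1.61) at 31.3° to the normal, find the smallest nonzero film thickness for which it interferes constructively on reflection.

Ray reflecting at the top interface goes from n = 1.61 toward n = 2.19: a half-wave phase shift.
Bottom surface (2.19 → 1.18): reflection off a lower-index medium gives no phase shift.
The two reflections differ by half a wavelength.
So the condition for constructive reflection is 2 n t cos θ_r = (m + ½) λ.
Snell's law: 1.61 sin 31.3° = 2.19 sin θ_r → sin θ_r = 0.382, cos θ_r = 0.924.
Minimum at m = 0: t = λ / (4 n cos θ_r) = 574 / (4 × 2.19 × 0.924) = 70.9 nm.

70.9 nm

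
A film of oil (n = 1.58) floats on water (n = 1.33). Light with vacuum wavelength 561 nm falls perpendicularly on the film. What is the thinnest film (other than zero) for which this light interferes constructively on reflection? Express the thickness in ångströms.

888 Å

Ray reflecting at the top interface goes from n = 1.0 toward n = 1.58: a half-wave phase shift.
At the lower boundary (n = 1.58 to n = 1.33) the reflected ray undergoes no phase shift.
The two reflections differ by half a wavelength.
With one net inversion, constructive interference in reflection requires 2 n t = (m + ½) λ.
Minimum at m = 0: t = λ / (4 n) = 561 / (4 × 1.58) = 88.8 nm.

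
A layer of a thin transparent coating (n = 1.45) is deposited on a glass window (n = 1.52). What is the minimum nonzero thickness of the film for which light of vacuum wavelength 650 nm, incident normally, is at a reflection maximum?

Ray reflecting at the top interface goes from n = 1.0 toward n = 1.45: a half-wave phase shift.
At the lower boundary (n = 1.45 to n = 1.52) the reflected ray undergoes a half-wave phase shift.
Net: no relative phase inversion (both shifts match).
So the condition for constructive reflection is 2 n t = m λ.
Minimum nonzero at m = 1: t = λ / (2 n) = 650 / (2 × 1.45) = 224 nm.

224 nm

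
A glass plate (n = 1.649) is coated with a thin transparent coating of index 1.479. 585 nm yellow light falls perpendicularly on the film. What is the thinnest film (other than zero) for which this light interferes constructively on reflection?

198 nm

Ray reflecting at the top interface goes from n = 1.0 toward n = 1.479: a half-wave phase shift.
Ray reflecting at the bottom interface goes from n = 1.479 toward n = 1.649: a half-wave phase shift.
The two reflections carry the same phase change, so no net offset.
With no net inversion, constructive interference in reflection requires 2 n t = m λ.
Minimum nonzero at m = 1: t = λ / (2 n) = 585 / (2 × 1.479) = 198 nm.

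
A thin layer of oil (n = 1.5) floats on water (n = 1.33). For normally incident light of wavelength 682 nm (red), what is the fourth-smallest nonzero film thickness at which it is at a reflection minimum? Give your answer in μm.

At the upper boundary (n = 1.0 to n = 1.5) the reflected ray undergoes a half-wave phase shift.
Ray reflecting at the bottom interface goes from n = 1.5 toward n = 1.33: no phase shift.
The two reflections differ by half a wavelength.
So the condition for destructive reflection is 2 n t = m λ.
The fourth-smallest nonzero thickness corresponds to m = 4: t = m λ / (2 n) = 4.00 × 682 / (2 × 1.5) = 909 nm.

0.909 μm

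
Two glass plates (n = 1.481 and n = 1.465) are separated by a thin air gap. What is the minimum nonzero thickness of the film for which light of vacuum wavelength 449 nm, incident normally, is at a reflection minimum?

Ray reflecting at the top interface goes from n = 1.481 toward n = 1.0: no phase shift.
Bottom surface (1.0 → 1.465): reflection off a higher-index medium gives a half-wave phase shift.
Net: one phase inversion between the two reflected rays.
With one net inversion, destructive interference in reflection requires 2 n t = m λ.
Minimum nonzero at m = 1: t = λ / (2 n) = 449 / (2 × 1.0) = 225 nm.

225 nm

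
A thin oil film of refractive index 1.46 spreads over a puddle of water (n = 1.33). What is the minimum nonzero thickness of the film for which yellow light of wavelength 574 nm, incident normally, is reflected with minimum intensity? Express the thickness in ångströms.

Ray reflecting at the top interface goes from n = 1.0 toward n = 1.46: a half-wave phase shift.
At the lower boundary (n = 1.46 to n = 1.33) the reflected ray undergoes no phase shift.
Exactly one π shift → a net half-wave offset.
With one net inversion, destructive interference in reflection requires 2 n t = m λ.
Minimum nonzero at m = 1: t = λ / (2 n) = 574 / (2 × 1.46) = 197 nm.

1966 Å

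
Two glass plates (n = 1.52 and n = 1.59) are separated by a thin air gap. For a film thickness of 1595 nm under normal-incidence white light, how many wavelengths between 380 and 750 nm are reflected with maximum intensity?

4

Ray reflecting at the top interface goes from n = 1.52 toward n = 1.0: no phase shift.
Ray reflecting at the bottom interface goes from n = 1.0 toward n = 1.59: a half-wave phase shift.
The two reflections differ by half a wavelength.
For maximum reflection here: 2 n t = (m + ½) λ.
λ = 2 n t / (m + ½) = 3190 / (m + ½) nm.
m=3: 911 nm (IR); m=4: 709 nm (visible); m=5: 580 nm (visible); m=6: 491 nm (visible); m=7: 425 nm (visible); m=8: 375 nm (UV).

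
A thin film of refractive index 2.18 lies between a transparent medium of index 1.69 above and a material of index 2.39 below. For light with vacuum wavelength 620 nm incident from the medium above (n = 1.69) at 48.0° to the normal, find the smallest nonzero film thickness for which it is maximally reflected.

174 nm

At the upper boundary (n = 1.69 to n = 2.18) the reflected ray undergoes a half-wave phase shift.
At the lower boundary (n = 2.18 to n = 2.39) the reflected ray undergoes a half-wave phase shift.
Net: no relative phase inversion (both shifts match).
For strong reflection here: 2 n t cos θ_r = m λ.
Snell's law: 1.69 sin 48.0° = 2.18 sin θ_r → sin θ_r = 0.576, cos θ_r = 0.817.
Minimum nonzero at m = 1: t = λ / (2 n cos θ_r) = 620 / (2 × 2.18 × 0.817) = 174 nm.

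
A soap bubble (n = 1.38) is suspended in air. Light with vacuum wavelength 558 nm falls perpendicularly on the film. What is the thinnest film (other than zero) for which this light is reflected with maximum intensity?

Ray reflecting at the top interface goes from n = 1.0 toward n = 1.38: a half-wave phase shift.
At the lower boundary (n = 1.38 to n = 1.0) the reflected ray undergoes no phase shift.
Net: one phase inversion between the two reflected rays.
So the condition for constructive reflection is 2 n t = (m + ½) λ.
Minimum at m = 0: t = λ / (4 n) = 558 / (4 × 1.38) = 101 nm.

101 nm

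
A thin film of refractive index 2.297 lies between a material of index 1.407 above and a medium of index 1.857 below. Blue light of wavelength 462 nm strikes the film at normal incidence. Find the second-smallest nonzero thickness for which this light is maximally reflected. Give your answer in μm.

Top surface (1.407 → 2.297): reflection off a higher-index medium gives a half-wave phase shift.
Bottom surface (2.297 → 1.857): reflection off a lower-index medium gives no phase shift.
Net: one phase inversion between the two reflected rays.
With one net inversion, constructive interference in reflection requires 2 n t = (m + ½) λ.
The second-smallest nonzero thickness corresponds to m = 1: t = (m + ½) λ / (2 n) = 1.50 × 462 / (2 × 2.297) = 151 nm.

0.151 μm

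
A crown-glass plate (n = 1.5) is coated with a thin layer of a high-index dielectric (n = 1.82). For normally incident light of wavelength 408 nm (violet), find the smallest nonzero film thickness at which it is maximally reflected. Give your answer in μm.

At the upper boundary (n = 1.0 to n = 1.82) the reflected ray undergoes a half-wave phase shift.
At the lower boundary (n = 1.82 to n = 1.5) the reflected ray undergoes no phase shift.
Net: one phase inversion between the two reflected rays.
For maximum reflection here: 2 n t = (m + ½) λ.
Minimum at m = 0: t = λ / (4 n) = 408 / (4 × 1.82) = 56.0 nm.

0.0560 μm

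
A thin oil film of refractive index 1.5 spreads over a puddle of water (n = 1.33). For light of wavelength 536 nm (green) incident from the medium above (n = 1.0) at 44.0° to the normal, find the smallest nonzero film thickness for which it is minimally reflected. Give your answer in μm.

At the upper boundary (n = 1.0 to n = 1.5) the reflected ray undergoes a half-wave phase shift.
Ray reflecting at the bottom interface goes from n = 1.5 toward n = 1.33: no phase shift.
Net: one phase inversion between the two reflected rays.
So the condition for destructive reflection is 2 n t cos θ_r = m λ.
Snell's law: 1.0 sin 44.0° = 1.5 sin θ_r → sin θ_r = 0.463, cos θ_r = 0.886.
Minimum nonzero at m = 1: t = λ / (2 n cos θ_r) = 536 / (2 × 1.5 × 0.886) = 202 nm.

0.202 μm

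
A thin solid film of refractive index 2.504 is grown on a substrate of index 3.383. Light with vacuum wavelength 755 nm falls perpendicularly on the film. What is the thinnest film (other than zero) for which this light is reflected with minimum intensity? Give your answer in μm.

At the upper boundary (n = 1.0 to n = 2.504) the reflected ray undergoes a half-wave phase shift.
Ray reflecting at the bottom interface goes from n = 2.504 toward n = 3.383: a half-wave phase shift.
Net: no relative phase inversion (both shifts match).
For minimum reflection here: 2 n t = (m + ½) λ.
Minimum at m = 0: t = λ / (4 n) = 755 / (4 × 2.504) = 75.4 nm.

0.0754 μm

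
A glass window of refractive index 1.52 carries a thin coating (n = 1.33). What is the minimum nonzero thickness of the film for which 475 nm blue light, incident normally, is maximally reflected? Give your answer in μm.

Ray reflecting at the top interface goes from n = 1.0 toward n = 1.33: a half-wave phase shift.
Bottom surface (1.33 → 1.52): reflection off a higher-index medium gives a half-wave phase shift.
Zero or two π shifts → no net half-wave offset.
With no net inversion, constructive interference in reflection requires 2 n t = m λ.
Minimum nonzero at m = 1: t = λ / (2 n) = 475 / (2 × 1.33) = 179 nm.

0.179 μm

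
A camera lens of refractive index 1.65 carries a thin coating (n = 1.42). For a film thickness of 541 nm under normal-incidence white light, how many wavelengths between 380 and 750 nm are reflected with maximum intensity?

2

At the upper boundary (n = 1.0 to n = 1.42) the reflected ray undergoes a half-wave phase shift.
Ray reflecting at the bottom interface goes from n = 1.42 toward n = 1.65: a half-wave phase shift.
The two reflections carry the same phase change, so no net offset.
So the condition for constructive reflection is 2 n t = m λ.
λ = 2 n t / m = 1536 / m nm.
m=2: 768 nm (IR); m=3: 512 nm (visible); m=4: 384 nm (visible); m=5: 307 nm (UV).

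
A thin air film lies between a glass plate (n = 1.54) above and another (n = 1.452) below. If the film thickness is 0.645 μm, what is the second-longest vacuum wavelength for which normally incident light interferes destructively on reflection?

At the upper boundary (n = 1.54 to n = 1.0) the reflected ray undergoes no phase shift.
At the lower boundary (n = 1.0 to n = 1.452) the reflected ray undergoes a half-wave phase shift.
The two reflections differ by half a wavelength.
With one net inversion, destructive interference in reflection requires 2 n t = m λ.
λ = 2 n t / m. The second-longest wavelength is m = 2: λ = 2 × 1.0 × 645 / 2.00 = 645 nm.

645 nm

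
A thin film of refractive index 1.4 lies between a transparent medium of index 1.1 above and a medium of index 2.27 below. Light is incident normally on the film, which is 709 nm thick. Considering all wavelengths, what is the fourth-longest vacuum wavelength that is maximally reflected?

496 nm

Ray reflecting at the top interface goes from n = 1.1 toward n = 1.4: a half-wave phase shift.
Bottom surface (1.4 → 2.27): reflection off a higher-index medium gives a half-wave phase shift.
Net: no relative phase inversion (both shifts match).
For strong reflection here: 2 n t = m λ.
λ = 2 n t / m. The fourth-longest wavelength is m = 4: λ = 2 × 1.4 × 709 / 4.00 = 496 nm.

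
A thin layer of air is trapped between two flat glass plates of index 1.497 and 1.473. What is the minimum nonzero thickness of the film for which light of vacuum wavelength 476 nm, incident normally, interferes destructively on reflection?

Top surface (1.497 → 1.0): reflection off a lower-index medium gives no phase shift.
Ray reflecting at the bottom interface goes from n = 1.0 toward n = 1.473: a half-wave phase shift.
The two reflections differ by half a wavelength.
For minimum reflection here: 2 n t = m λ.
Minimum nonzero at m = 1: t = λ / (2 n) = 476 / (2 × 1.0) = 238 nm.

238 nm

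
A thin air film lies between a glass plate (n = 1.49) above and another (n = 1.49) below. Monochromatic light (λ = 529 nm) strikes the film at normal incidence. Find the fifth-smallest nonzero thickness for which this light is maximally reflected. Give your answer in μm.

Top surface (1.49 → 1.0): reflection off a lower-index medium gives no phase shift.
Bottom surface (1.0 → 1.49): reflection off a higher-index medium gives a half-wave phase shift.
Exactly one π shift → a net half-wave offset.
For bright reflection here: 2 n t = (m + ½) λ.
The fifth-smallest nonzero thickness corresponds to m = 4: t = (m + ½) λ / (2 n) = 4.50 × 529 / (2 × 1.0) = 1190 nm.

1.19 μm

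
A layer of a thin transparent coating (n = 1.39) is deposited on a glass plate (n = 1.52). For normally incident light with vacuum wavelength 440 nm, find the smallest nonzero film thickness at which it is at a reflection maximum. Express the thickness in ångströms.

Top surface (1.0 → 1.39): reflection off a higher-index medium gives a half-wave phase shift.
At the lower boundary (n = 1.39 to n = 1.52) the reflected ray undergoes a half-wave phase shift.
Zero or two π shifts → no net half-wave offset.
For bright reflection here: 2 n t = m λ.
Minimum nonzero at m = 1: t = λ / (2 n) = 440 / (2 × 1.39) = 158 nm.

1583 Å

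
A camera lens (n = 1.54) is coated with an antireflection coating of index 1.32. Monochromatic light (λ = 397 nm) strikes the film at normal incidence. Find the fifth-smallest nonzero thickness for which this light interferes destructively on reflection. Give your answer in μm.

Ray reflecting at the top interface goes from n = 1.0 toward n = 1.32: a half-wave phase shift.
Bottom surface (1.32 → 1.54): reflection off a higher-index medium gives a half-wave phase shift.
Net: no relative phase inversion (both shifts match).
So the condition for destructive reflection is 2 n t = (m + ½) λ.
The fifth-smallest nonzero thickness corresponds to m = 4: t = (m + ½) λ / (2 n) = 4.50 × 397 / (2 × 1.32) = 677 nm.

0.677 μm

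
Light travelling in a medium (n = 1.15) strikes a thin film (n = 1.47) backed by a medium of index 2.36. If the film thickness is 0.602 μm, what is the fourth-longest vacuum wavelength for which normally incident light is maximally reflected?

442 nm

Ray reflecting at the top interface goes from n = 1.15 toward n = 1.47: a half-wave phase shift.
Ray reflecting at the bottom interface goes from n = 1.47 toward n = 2.36: a half-wave phase shift.
Net: no relative phase inversion (both shifts match).
With no net inversion, constructive interference in reflection requires 2 n t = m λ.
λ = 2 n t / m. The fourth-longest wavelength is m = 4: λ = 2 × 1.47 × 602 / 4.00 = 442 nm.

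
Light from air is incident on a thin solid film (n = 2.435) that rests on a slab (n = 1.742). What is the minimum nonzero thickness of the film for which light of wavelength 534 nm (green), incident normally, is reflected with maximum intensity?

Top surface (1.0 → 2.435): reflection off a higher-index medium gives a half-wave phase shift.
At the lower boundary (n = 2.435 to n = 1.742) the reflected ray undergoes no phase shift.
Exactly one π shift → a net half-wave offset.
For maximum reflection here: 2 n t = (m + ½) λ.
Minimum at m = 0: t = λ / (4 n) = 534 / (4 × 2.435) = 54.8 nm.

54.8 nm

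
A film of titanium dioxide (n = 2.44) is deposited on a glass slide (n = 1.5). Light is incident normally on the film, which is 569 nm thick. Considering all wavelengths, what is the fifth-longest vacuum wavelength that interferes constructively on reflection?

617 nm

At the upper boundary (n = 1.0 to n = 2.44) the reflected ray undergoes a half-wave phase shift.
Ray reflecting at the bottom interface goes from n = 2.44 toward n = 1.5: no phase shift.
Net: one phase inversion between the two reflected rays.
With one net inversion, constructive interference in reflection requires 2 n t = (m + ½) λ.
λ = 2 n t / (m + ½). The fifth-longest wavelength is m = 4: λ = 2 × 2.44 × 569 / 4.50 = 617 nm.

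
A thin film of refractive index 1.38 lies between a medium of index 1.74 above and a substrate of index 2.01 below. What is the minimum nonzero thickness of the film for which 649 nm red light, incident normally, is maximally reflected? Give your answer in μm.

At the upper boundary (n = 1.74 to n = 1.38) the reflected ray undergoes no phase shift.
At the lower boundary (n = 1.38 to n = 2.01) the reflected ray undergoes a half-wave phase shift.
Exactly one π shift → a net half-wave offset.
For bright reflection here: 2 n t = (m + ½) λ.
Minimum at m = 0: t = λ / (4 n) = 649 / (4 × 1.38) = 118 nm.

0.118 μm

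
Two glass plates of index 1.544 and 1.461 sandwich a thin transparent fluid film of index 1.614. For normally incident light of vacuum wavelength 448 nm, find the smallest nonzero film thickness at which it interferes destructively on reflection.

Ray reflecting at the top interface goes from n = 1.544 toward n = 1.614: a half-wave phase shift.
Bottom surface (1.614 → 1.461): reflection off a lower-index medium gives no phase shift.
Exactly one π shift → a net half-wave offset.
So the condition for destructive reflection is 2 n t = m λ.
Minimum nonzero at m = 1: t = λ / (2 n) = 448 / (2 × 1.614) = 139 nm.

139 nm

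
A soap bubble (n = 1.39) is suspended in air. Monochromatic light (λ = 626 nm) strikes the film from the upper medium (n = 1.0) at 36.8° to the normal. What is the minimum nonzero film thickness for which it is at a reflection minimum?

250 nm

Top surface (1.0 → 1.39): reflection off a higher-index medium gives a half-wave phase shift.
Bottom surface (1.39 → 1.0): reflection off a lower-index medium gives no phase shift.
The two reflections differ by half a wavelength.
So the condition for destructive reflection is 2 n t cos θ_r = m λ.
Snell's law: 1.0 sin 36.8° = 1.39 sin θ_r → sin θ_r = 0.431, cos θ_r = 0.902.
Minimum nonzero at m = 1: t = λ / (2 n cos θ_r) = 626 / (2 × 1.39 × 0.902) = 250 nm.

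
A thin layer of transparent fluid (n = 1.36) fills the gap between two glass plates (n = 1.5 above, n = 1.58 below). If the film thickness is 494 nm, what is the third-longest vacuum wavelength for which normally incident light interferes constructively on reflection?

At the upper boundary (n = 1.5 to n = 1.36) the reflected ray undergoes no phase shift.
Ray reflecting at the bottom interface goes from n = 1.36 toward n = 1.58: a half-wave phase shift.
Net: one phase inversion between the two reflected rays.
For strong reflection here: 2 n t = (m + ½) λ.
λ = 2 n t / (m + ½). The third-longest wavelength is m = 2: λ = 2 × 1.36 × 494 / 2.50 = 537 nm.

537 nm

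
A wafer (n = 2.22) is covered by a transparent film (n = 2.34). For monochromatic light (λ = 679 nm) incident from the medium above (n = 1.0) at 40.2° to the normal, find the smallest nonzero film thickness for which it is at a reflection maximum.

At the upper boundary (n = 1.0 to n = 2.34) the reflected ray undergoes a half-wave phase shift.
Ray reflecting at the bottom interface goes from n = 2.34 toward n = 2.22: no phase shift.
Exactly one π shift → a net half-wave offset.
So the condition for constructive reflection is 2 n t cos θ_r = (m + ½) λ.
Snell's law: 1.0 sin 40.2° = 2.34 sin θ_r → sin θ_r = 0.276, cos θ_r = 0.961.
Minimum at m = 0: t = λ / (4 n cos θ_r) = 679 / (4 × 2.34 × 0.961) = 75.5 nm.

75.5 nm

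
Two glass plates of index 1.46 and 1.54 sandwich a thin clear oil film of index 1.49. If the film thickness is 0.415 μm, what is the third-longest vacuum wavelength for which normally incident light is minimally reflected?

495 nm

Top surface (1.46 → 1.49): reflection off a higher-index medium gives a half-wave phase shift.
Ray reflecting at the bottom interface goes from n = 1.49 toward n = 1.54: a half-wave phase shift.
Net: no relative phase inversion (both shifts match).
For dark reflection here: 2 n t = (m + ½) λ.
λ = 2 n t / (m + ½). The third-longest wavelength is m = 2: λ = 2 × 1.49 × 415 / 2.50 = 495 nm.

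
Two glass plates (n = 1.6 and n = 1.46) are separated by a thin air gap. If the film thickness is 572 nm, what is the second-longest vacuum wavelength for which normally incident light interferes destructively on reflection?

Top surface (1.6 → 1.0): reflection off a lower-index medium gives no phase shift.
Ray reflecting at the bottom interface goes from n = 1.0 toward n = 1.46: a half-wave phase shift.
Exactly one π shift → a net half-wave offset.
So the condition for destructive reflection is 2 n t = m λ.
λ = 2 n t / m. The second-longest wavelength is m = 2: λ = 2 × 1.0 × 572 / 2.00 = 572 nm.

572 nm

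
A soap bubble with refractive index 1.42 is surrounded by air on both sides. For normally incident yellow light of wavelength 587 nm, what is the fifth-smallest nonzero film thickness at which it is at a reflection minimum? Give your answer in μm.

1.03 μm

Ray reflecting at the top interface goes from n = 1.0 toward n = 1.42: a half-wave phase shift.
At the lower boundary (n = 1.42 to n = 1.0) the reflected ray undergoes no phase shift.
The two reflections differ by half a wavelength.
For minimum reflection here: 2 n t = m λ.
The fifth-smallest nonzero thickness corresponds to m = 5: t = m λ / (2 n) = 5.00 × 587 / (2 × 1.42) = 1033 nm.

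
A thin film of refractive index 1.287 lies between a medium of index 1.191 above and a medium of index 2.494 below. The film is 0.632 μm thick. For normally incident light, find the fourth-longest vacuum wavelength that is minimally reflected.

465 nm

At the upper boundary (n = 1.191 to n = 1.287) the reflected ray undergoes a half-wave phase shift.
Ray reflecting at the bottom interface goes from n = 1.287 toward n = 2.494: a half-wave phase shift.
Zero or two π shifts → no net half-wave offset.
For minimum reflection here: 2 n t = (m + ½) λ.
λ = 2 n t / (m + ½). The fourth-longest wavelength is m = 3: λ = 2 × 1.287 × 632 / 3.50 = 465 nm.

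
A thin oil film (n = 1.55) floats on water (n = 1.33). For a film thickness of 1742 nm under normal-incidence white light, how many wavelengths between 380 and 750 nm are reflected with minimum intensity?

7

Top surface (1.0 → 1.55): reflection off a higher-index medium gives a half-wave phase shift.
At the lower boundary (n = 1.55 to n = 1.33) the reflected ray undergoes no phase shift.
Exactly one π shift → a net half-wave offset.
With one net inversion, destructive interference in reflection requires 2 n t = m λ.
λ = 2 n t / m = 5400 / m nm.
m=7: 771 nm (IR); m=8: 675 nm (visible); m=9: 600 nm (visible); m=10: 540 nm (visible); m=11: 491 nm (visible); m=12: 450 nm (visible); m=13: 415 nm (visible); m=14: 386 nm (visible); m=15: 360 nm (UV).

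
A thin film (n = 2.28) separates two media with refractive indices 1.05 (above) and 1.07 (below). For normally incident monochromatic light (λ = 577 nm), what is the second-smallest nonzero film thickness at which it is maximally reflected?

Ray reflecting at the top interface goes from n = 1.05 toward n = 2.28: a half-wave phase shift.
Bottom surface (2.28 → 1.07): reflection off a lower-index medium gives no phase shift.
The two reflections differ by half a wavelength.
With one net inversion, constructive interference in reflection requires 2 n t = (m + ½) λ.
The second-smallest nonzero thickness corresponds to m = 1: t = (m + ½) λ / (2 n) = 1.50 × 577 / (2 × 2.28) = 190 nm.

190 nm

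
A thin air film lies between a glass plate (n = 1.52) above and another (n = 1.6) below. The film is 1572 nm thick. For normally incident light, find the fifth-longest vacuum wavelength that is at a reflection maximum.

699 nm

At the upper boundary (n = 1.52 to n = 1.0) the reflected ray undergoes no phase shift.
Ray reflecting at the bottom interface goes from n = 1.0 toward n = 1.6: a half-wave phase shift.
Net: one phase inversion between the two reflected rays.
With one net inversion, constructive interference in reflection requires 2 n t = (m + ½) λ.
λ = 2 n t / (m + ½). The fifth-longest wavelength is m = 4: λ = 2 × 1.0 × 1572 / 4.50 = 699 nm.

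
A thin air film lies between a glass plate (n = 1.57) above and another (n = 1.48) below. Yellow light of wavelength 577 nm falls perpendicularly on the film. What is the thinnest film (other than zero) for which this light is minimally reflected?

Ray reflecting at the top interface goes from n = 1.57 toward n = 1.0: no phase shift.
Bottom surface (1.0 → 1.48): reflection off a higher-index medium gives a half-wave phase shift.
The two reflections differ by half a wavelength.
So the condition for destructive reflection is 2 n t = m λ.
Minimum nonzero at m = 1: t = λ / (2 n) = 577 / (2 × 1.0) = 289 nm.

289 nm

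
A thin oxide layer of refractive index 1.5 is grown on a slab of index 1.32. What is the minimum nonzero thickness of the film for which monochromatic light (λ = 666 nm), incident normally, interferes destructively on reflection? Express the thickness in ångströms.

Top surface (1.0 → 1.5): reflection off a higher-index medium gives a half-wave phase shift.
At the lower boundary (n = 1.5 to n = 1.32) the reflected ray undergoes no phase shift.
The two reflections differ by half a wavelength.
With one net inversion, destructive interference in reflection requires 2 n t = m λ.
Minimum nonzero at m = 1: t = λ / (2 n) = 666 / (2 × 1.5) = 222 nm.

2220 Å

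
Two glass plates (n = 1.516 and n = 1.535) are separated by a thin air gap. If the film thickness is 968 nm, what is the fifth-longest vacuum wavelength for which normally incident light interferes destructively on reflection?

387 nm

Ray reflecting at the top interface goes from n = 1.516 toward n = 1.0: no phase shift.
Bottom surface (1.0 → 1.535): reflection off a higher-index medium gives a half-wave phase shift.
Exactly one π shift → a net half-wave offset.
So the condition for destructive reflection is 2 n t = m λ.
λ = 2 n t / m. The fifth-longest wavelength is m = 5: λ = 2 × 1.0 × 968 / 5.00 = 387 nm.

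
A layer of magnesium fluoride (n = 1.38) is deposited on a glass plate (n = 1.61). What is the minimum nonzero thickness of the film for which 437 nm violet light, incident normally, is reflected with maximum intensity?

At the upper boundary (n = 1.0 to n = 1.38) the reflected ray undergoes a half-wave phase shift.
Ray reflecting at the bottom interface goes from n = 1.38 toward n = 1.61: a half-wave phase shift.
Net: no relative phase inversion (both shifts match).
For strong reflection here: 2 n t = m λ.
Minimum nonzero at m = 1: t = λ / (2 n) = 437 / (2 × 1.38) = 158 nm.

158 nm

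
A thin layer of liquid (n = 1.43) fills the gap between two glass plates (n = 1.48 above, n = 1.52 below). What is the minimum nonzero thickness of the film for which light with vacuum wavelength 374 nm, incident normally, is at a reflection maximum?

At the upper boundary (n = 1.48 to n = 1.43) the reflected ray undergoes no phase shift.
Ray reflecting at the bottom interface goes from n = 1.43 toward n = 1.52: a half-wave phase shift.
Exactly one π shift → a net half-wave offset.
For maximum reflection here: 2 n t = (m + ½) λ.
Minimum at m = 0: t = λ / (4 n) = 374 / (4 × 1.43) = 65.4 nm.

65.4 nm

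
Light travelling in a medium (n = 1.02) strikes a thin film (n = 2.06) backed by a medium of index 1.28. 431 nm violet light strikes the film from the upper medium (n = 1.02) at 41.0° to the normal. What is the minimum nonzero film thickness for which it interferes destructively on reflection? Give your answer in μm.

Ray reflecting at the top interface goes from n = 1.02 toward n = 2.06: a half-wave phase shift.
At the lower boundary (n = 2.06 to n = 1.28) the reflected ray undergoes no phase shift.
The two reflections differ by half a wavelength.
For dark reflection here: 2 n t cos θ_r = m λ.
Snell's law: 1.02 sin 41.0° = 2.06 sin θ_r → sin θ_r = 0.325, cos θ_r = 0.946.
Minimum nonzero at m = 1: t = λ / (2 n cos θ_r) = 431 / (2 × 2.06 × 0.946) = 111 nm.

0.111 μm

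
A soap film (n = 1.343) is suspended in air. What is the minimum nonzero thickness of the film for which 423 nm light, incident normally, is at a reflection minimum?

157 nm

At the upper boundary (n = 1.0 to n = 1.343) the reflected ray undergoes a half-wave phase shift.
Bottom surface (1.343 → 1.0): reflection off a lower-index medium gives no phase shift.
Exactly one π shift → a net half-wave offset.
For minimum reflection here: 2 n t = m λ.
Minimum nonzero at m = 1: t = λ / (2 n) = 423 / (2 × 1.343) = 157 nm.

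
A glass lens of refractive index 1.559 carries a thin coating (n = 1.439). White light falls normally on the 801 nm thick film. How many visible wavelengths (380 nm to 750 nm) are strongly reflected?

3

Ray reflecting at the top interface goes from n = 1.0 toward n = 1.439: a half-wave phase shift.
Ray reflecting at the bottom interface goes from n = 1.439 toward n = 1.559: a half-wave phase shift.
The two reflections carry the same phase change, so no net offset.
With no net inversion, constructive interference in reflection requires 2 n t = m λ.
λ = 2 n t / m = 2305 / m nm.
m=3: 768 nm (IR); m=4: 576 nm (visible); m=5: 461 nm (visible); m=6: 384 nm (visible); m=7: 329 nm (UV).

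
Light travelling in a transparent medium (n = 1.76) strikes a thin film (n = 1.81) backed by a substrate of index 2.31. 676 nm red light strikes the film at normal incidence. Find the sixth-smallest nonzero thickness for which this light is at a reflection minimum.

1027 nm

At the upper boundary (n = 1.76 to n = 1.81) the reflected ray undergoes a half-wave phase shift.
At the lower boundary (n = 1.81 to n = 2.31) the reflected ray undergoes a half-wave phase shift.
Net: no relative phase inversion (both shifts match).
So the condition for destructive reflection is 2 n t = (m + ½) λ.
The sixth-smallest nonzero thickness corresponds to m = 5: t = (m + ½) λ / (2 n) = 5.50 × 676 / (2 × 1.81) = 1027 nm.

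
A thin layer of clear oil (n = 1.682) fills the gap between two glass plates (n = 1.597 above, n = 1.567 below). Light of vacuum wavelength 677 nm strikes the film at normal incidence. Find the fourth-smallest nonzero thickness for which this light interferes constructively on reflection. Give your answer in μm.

0.704 μm

Ray reflecting at the top interface goes from n = 1.597 toward n = 1.682: a half-wave phase shift.
At the lower boundary (n = 1.682 to n = 1.567) the reflected ray undergoes no phase shift.
The two reflections differ by half a wavelength.
With one net inversion, constructive interference in reflection requires 2 n t = (m + ½) λ.
The fourth-smallest nonzero thickness corresponds to m = 3: t = (m + ½) λ / (2 n) = 3.50 × 677 / (2 × 1.682) = 704 nm.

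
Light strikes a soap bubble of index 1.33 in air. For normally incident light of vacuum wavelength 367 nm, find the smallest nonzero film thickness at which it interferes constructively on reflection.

At the upper boundary (n = 1.0 to n = 1.33) the reflected ray undergoes a half-wave phase shift.
Ray reflecting at the bottom interface goes from n = 1.33 toward n = 1.0: no phase shift.
The two reflections differ by half a wavelength.
With one net inversion, constructive interference in reflection requires 2 n t = (m + ½) λ.
Minimum at m = 0: t = λ / (4 n) = 367 / (4 × 1.33) = 69.0 nm.

69.0 nm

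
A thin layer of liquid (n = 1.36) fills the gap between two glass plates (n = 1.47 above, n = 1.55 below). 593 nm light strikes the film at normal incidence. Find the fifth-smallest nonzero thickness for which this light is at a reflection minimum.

1090 nm

Ray reflecting at the top interface goes from n = 1.47 toward n = 1.36: no phase shift.
Bottom surface (1.36 → 1.55): reflection off a higher-index medium gives a half-wave phase shift.
Net: one phase inversion between the two reflected rays.
So the condition for destructive reflection is 2 n t = m λ.
The fifth-smallest nonzero thickness corresponds to m = 5: t = m λ / (2 n) = 5.00 × 593 / (2 × 1.36) = 1090 nm.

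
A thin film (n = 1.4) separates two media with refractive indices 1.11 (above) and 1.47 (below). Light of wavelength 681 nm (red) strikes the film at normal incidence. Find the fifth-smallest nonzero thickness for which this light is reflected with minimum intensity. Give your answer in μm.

1.09 μm

At the upper boundary (n = 1.11 to n = 1.4) the reflected ray undergoes a half-wave phase shift.
Bottom surface (1.4 → 1.47): reflection off a higher-index medium gives a half-wave phase shift.
The two reflections carry the same phase change, so no net offset.
With no net inversion, destructive interference in reflection requires 2 n t = (m + ½) λ.
The fifth-smallest nonzero thickness corresponds to m = 4: t = (m + ½) λ / (2 n) = 4.50 × 681 / (2 × 1.4) = 1094 nm.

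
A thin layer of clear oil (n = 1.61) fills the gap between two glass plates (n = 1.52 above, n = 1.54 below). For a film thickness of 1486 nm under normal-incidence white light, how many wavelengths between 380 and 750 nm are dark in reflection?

Top surface (1.52 → 1.61): reflection off a higher-index medium gives a half-wave phase shift.
Bottom surface (1.61 → 1.54): reflection off a lower-index medium gives no phase shift.
Exactly one π shift → a net half-wave offset.
For minimum reflection here: 2 n t = m λ.
λ = 2 n t / m = 4785 / m nm.
m=6: 797 nm (IR); m=7: 684 nm (visible); m=8: 598 nm (visible); m=9: 532 nm (visible); m=10: 478 nm (visible); m=11: 435 nm (visible); m=12: 399 nm (visible); m=13: 368 nm (UV).

6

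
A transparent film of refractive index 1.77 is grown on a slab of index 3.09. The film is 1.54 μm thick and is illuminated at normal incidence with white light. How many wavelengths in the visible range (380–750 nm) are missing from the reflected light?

7

Top surface (1.0 → 1.77): reflection off a higher-index medium gives a half-wave phase shift.
Bottom surface (1.77 → 3.09): reflection off a higher-index medium gives a half-wave phase shift.
Net: no relative phase inversion (both shifts match).
With no net inversion, destructive interference in reflection requires 2 n t = (m + ½) λ.
λ = 2 n t / (m + ½) = 5452 / (m + ½) nm.
m=6: 839 nm (IR); m=7: 727 nm (visible); m=8: 641 nm (visible); m=9: 574 nm (visible); m=10: 519 nm (visible); m=11: 474 nm (visible); m=12: 436 nm (visible); m=13: 404 nm (visible); m=14: 376 nm (UV).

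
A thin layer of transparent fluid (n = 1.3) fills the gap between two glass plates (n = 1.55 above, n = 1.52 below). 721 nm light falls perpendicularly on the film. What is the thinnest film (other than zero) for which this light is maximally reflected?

139 nm

Ray reflecting at the top interface goes from n = 1.55 toward n = 1.3: no phase shift.
Bottom surface (1.3 → 1.52): reflection off a higher-index medium gives a half-wave phase shift.
The two reflections differ by half a wavelength.
For bright reflection here: 2 n t = (m + ½) λ.
Minimum at m = 0: t = λ / (4 n) = 721 / (4 × 1.3) = 139 nm.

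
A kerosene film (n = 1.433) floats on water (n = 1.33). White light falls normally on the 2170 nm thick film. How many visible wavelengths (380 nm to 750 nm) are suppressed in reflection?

At the upper boundary (n = 1.0 to n = 1.433) the reflected ray undergoes a half-wave phase shift.
Bottom surface (1.433 → 1.33): reflection off a lower-index medium gives no phase shift.
Exactly one π shift → a net half-wave offset.
With one net inversion, destructive interference in reflection requires 2 n t = m λ.
λ = 2 n t / m = 6219 / m nm.
m=8: 777 nm (IR); m=9: 691 nm (visible); m=10: 622 nm (visible); m=11: 565 nm (visible); m=12: 518 nm (visible); m=13: 478 nm (visible); m=14: 444 nm (visible); m=15: 415 nm (visible); m=16: 389 nm (visible); m=17: 366 nm (UV).

8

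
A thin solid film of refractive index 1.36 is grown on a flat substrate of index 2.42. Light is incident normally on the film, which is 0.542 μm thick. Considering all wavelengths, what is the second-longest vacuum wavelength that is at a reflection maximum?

737 nm

At the upper boundary (n = 1.0 to n = 1.36) the reflected ray undergoes a half-wave phase shift.
Bottom surface (1.36 → 2.42): reflection off a higher-index medium gives a half-wave phase shift.
The two reflections carry the same phase change, so no net offset.
So the condition for constructive reflection is 2 n t = m λ.
λ = 2 n t / m. The second-longest wavelength is m = 2: λ = 2 × 1.36 × 542 / 2.00 = 737 nm.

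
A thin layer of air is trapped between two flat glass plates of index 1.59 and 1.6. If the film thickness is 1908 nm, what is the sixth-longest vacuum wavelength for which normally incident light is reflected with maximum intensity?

694 nm

At the upper boundary (n = 1.59 to n = 1.0) the reflected ray undergoes no phase shift.
Ray reflecting at the bottom interface goes from n = 1.0 toward n = 1.6: a half-wave phase shift.
Net: one phase inversion between the two reflected rays.
With one net inversion, constructive interference in reflection requires 2 n t = (m + ½) λ.
λ = 2 n t / (m + ½). The sixth-longest wavelength is m = 5: λ = 2 × 1.0 × 1908 / 5.50 = 694 nm.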